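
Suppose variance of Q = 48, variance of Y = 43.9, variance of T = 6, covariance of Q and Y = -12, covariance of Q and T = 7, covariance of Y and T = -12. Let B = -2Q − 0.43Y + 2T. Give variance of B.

variance of B = 168.11711

variance of B = a²·variance of Q + b²·variance of Y + c²·variance of T + 2ab·covariance of Q and Y + 2ac·covariance of Q and T + 2bc·covariance of Y and T, with a = -2, b = -0.43, c = 2.
= 192 + 8.11711 + 24 + (-20.64) + (-56) + 20.64
= 168.11711.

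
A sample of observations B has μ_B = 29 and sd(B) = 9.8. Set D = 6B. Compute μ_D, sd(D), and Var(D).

D = 6B is linear with a = 6, b = 0.
μ_D = a·μ_B + b = 6·29 = 174.
sd(D) = |a|·sd(B) = |6|·9.8 = 58.8.
Var(B) = 9.8² = 96.04.
Var(D) = a²·Var(B) = 6²·96.04 = 3457.44.

μ_D = 174, sd(D) = 58.8, Var(D) = 3457.44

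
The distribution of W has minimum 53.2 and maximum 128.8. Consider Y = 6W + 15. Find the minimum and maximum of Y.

a = 6 > 0, so min(Y) = a·min(W)+b = 6·53.2 + 15 = 334.2 and max(Y) = 6·128.8 + 15 = 787.8.

min(Y) = 334.2, max(Y) = 787.8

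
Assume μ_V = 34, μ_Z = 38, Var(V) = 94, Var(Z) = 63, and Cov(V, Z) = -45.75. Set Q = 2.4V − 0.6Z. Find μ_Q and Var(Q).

μ_Q = 2.4·μ_V + (-0.6)·μ_Z = 2.4·34 + (-0.6)·38 = 58.8.
Var(Q) = a²·Var(V) + b²·Var(Z) + 2ab·Cov(V, Z) with a = 2.4, b = -0.6.
= 2.4²·94 + (-0.6)²·63 + 2·2.4·(-0.6)·(-45.75)
= 541.44 + 22.68 + 131.76 = 695.88.

μ_Q = 58.8, Var(Q) = 695.88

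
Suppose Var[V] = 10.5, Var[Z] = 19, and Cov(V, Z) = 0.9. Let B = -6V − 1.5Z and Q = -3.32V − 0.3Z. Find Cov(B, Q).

Cov(B, Q) = 223.812

By bilinearity, Cov(B, Q) = ac·Var[V] + bd·Var[Z] + (ad+bc)·Cov(V, Z), with a=-6, b=-1.5, c=-3.32, d=-0.3.
ac·Var[V] = (-6)·(-3.32)·10.5 = 209.16
bd·Var[Z] = (-1.5)·(-0.3)·19 = 8.55
(ad+bc)·Cov(V, Z) = (6.78)·0.9 = 6.102
Cov(B, Q) = 209.16 + 8.55 + 6.102 = 223.812.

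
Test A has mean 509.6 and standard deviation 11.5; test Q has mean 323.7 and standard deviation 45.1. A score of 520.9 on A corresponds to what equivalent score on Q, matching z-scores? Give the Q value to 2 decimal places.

z = (520.9 − 509.6)/11.5 ≈ 0.9826.
Q = 323.7 + z·45.1 = 323.7 + (520.9 − 509.6)·45.1/11.5 ≈ 368.02.

Q = 368.02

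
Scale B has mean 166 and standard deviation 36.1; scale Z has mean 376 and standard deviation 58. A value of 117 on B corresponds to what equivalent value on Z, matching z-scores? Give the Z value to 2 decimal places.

z = (117 − 166)/36.1 ≈ -1.3573.
Z = 376 + z·58 = 376 + (117 − 166)·58/36.1 ≈ 297.27.

Z = 297.27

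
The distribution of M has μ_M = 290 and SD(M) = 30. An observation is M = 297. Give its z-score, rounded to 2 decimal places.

z = (M − μ_M) / SD(M) = (297 − 290) / 30 ≈ 0.23.

z = 0.23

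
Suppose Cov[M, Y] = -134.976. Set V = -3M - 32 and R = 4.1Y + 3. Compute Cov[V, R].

Cov[V, R] = a·c·Cov[M, Y] = (-3)·4.1·(-134.976) = 1660.2048. Additive constants drop out.

Cov[V, R] = 1660.2048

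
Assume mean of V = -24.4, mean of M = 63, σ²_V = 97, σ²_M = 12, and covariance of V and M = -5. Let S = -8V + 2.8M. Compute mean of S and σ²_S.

mean of S = 371.6, σ²_S = 6526.08

mean of S = (-8)·mean of V + 2.8·mean of M = (-8)·(-24.4) + 2.8·63 = 371.6.
σ²_S = a²·σ²_V + b²·σ²_M + 2ab·covariance of V and M with a = -8, b = 2.8.
= (-8)²·97 + 2.8²·12 + 2·(-8)·2.8·(-5)
= 6208 + 94.08 + 224 = 6526.08.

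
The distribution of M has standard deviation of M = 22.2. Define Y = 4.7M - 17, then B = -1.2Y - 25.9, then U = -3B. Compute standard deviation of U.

standard deviation of Y = |4.7|·22.2 = 104.34.
standard deviation of B = |-1.2|·104.34 = 125.208.
standard deviation of U = |-3|·125.208 = 375.624.

standard deviation of U = 375.624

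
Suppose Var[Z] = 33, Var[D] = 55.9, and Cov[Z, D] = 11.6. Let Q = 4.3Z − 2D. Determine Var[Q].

Var[Q] = 634.25

Var[Q] = a²·Var[Z] + b²·Var[D] + 2ab·Cov[Z, D] with a = 4.3, b = -2.
= 4.3²·33 + (-2)²·55.9 + 2·4.3·(-2)·11.6
= 610.17 + 223.6 + (-199.52) = 634.25.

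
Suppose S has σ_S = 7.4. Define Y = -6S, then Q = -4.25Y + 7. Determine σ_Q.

σ_Q = 188.7

σ_Y = |-6|·7.4 = 44.4.
σ_Q = |-4.25|·44.4 = 188.7.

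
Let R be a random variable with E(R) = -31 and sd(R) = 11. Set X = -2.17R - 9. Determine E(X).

X = -2.17R - 9 is linear with a = -2.17, b = -9.
E(X) = a·E(R) + b = (-2.17)·(-31) + (-9) = 58.27.

E(X) = 58.27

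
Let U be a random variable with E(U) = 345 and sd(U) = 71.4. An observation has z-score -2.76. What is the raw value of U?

U = 147.936

U = E(U) + z·sd(U) = 345 + (-2.76)·71.4 = 147.936.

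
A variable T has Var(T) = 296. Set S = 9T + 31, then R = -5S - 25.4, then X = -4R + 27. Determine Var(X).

Var(S) = 9²·296 = 23976.
Var(R) = (-5)²·23976 = 599400.
Var(X) = (-4)²·599400 = 9590400.

Var(X) = 9590400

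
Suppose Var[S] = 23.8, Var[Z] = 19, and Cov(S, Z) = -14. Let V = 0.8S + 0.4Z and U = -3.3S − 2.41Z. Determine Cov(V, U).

Cov(V, U) = -35.676

By bilinearity, Cov(V, U) = ac·Var[S] + bd·Var[Z] + (ad+bc)·Cov(S, Z), with a=0.8, b=0.4, c=-3.3, d=-2.41.
ac·Var[S] = 0.8·(-3.3)·23.8 = -62.832
bd·Var[Z] = 0.4·(-2.41)·19 = -18.316
(ad+bc)·Cov(S, Z) = (-3.248)·(-14) = 45.472
Cov(V, U) = -62.832 + (-18.316) + 45.472 = -35.676.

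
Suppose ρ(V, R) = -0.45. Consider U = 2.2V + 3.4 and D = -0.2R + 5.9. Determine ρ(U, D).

ρ(U, D) = 0.45

Linear rescalings preserve |correlation|; the slopes 2.2 and -0.2 have opposite signs, so the correlation flips sign: ρ(U, D) = −ρ(V, R) = 0.45.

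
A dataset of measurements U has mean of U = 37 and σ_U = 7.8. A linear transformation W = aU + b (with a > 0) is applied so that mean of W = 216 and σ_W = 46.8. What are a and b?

σ_W = a·σ_U (a > 0), so a = 46.8/7.8 = 6.
mean of W = a·mean of U + b, so b = 216 − 6·37 = -6.

a = 6, b = -6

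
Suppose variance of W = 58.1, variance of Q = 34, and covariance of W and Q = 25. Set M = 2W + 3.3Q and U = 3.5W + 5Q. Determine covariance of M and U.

covariance of M and U = 1506.45

By bilinearity, covariance of M and U = ac·variance of W + bd·variance of Q + (ad+bc)·covariance of W and Q, with a=2, b=3.3, c=3.5, d=5.
ac·variance of W = 2·3.5·58.1 = 406.7
bd·variance of Q = 3.3·5·34 = 561
(ad+bc)·covariance of W and Q = (21.55)·25 = 538.75
covariance of M and U = 406.7 + 561 + 538.75 = 1506.45.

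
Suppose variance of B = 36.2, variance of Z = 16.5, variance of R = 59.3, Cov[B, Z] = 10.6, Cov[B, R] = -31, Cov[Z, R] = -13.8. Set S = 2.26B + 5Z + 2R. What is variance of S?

variance of S = a²·variance of B + b²·variance of Z + c²·variance of R + 2ab·Cov[B, Z] + 2ac·Cov[B, R] + 2bc·Cov[Z, R], with a = 2.26, b = 5, c = 2.
= 184.89512 + 412.5 + 237.2 + 239.56 + (-280.24) + (-276)
= 517.91512.

variance of S = 517.91512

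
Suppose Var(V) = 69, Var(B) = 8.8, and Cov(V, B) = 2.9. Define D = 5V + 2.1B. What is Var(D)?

Var(D) = a²·Var(V) + b²·Var(B) + 2ab·Cov(V, B) with a = 5, b = 2.1.
= 5²·69 + 2.1²·8.8 + 2·5·2.1·2.9
= 1725 + 38.808 + 60.9 = 1824.708.

Var(D) = 1824.708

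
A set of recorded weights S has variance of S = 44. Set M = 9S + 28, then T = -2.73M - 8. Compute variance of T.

variance of T = 26562.1356

variance of M = 9²·44 = 3564.
variance of T = (-2.73)²·3564 = 26562.1356.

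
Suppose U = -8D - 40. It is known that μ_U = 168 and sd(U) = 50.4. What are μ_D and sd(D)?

μ_D = -26, sd(D) = 6.3

From U = -8D - 40: μ_U = a·μ_D + b, so μ_D = (μ_U − b)/a = (168 − (-40))/(-8) = -26.
sd(U) = |a|·sd(D), so sd(D) = 50.4/|-8| = 6.3.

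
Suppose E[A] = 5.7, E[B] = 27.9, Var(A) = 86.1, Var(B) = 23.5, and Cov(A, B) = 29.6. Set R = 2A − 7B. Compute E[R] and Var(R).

E[R] = -183.9, Var(R) = 667.1

E[R] = 2·E[A] + (-7)·E[B] = 2·5.7 + (-7)·27.9 = -183.9.
Var(R) = a²·Var(A) + b²·Var(B) + 2ab·Cov(A, B) with a = 2, b = -7.
= 2²·86.1 + (-7)²·23.5 + 2·2·(-7)·29.6
= 344.4 + 1151.5 + (-828.8) = 667.1.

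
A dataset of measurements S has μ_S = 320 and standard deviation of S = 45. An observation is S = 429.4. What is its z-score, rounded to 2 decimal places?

z = 2.43

z = (S − μ_S) / standard deviation of S = (429.4 − 320) / 45 ≈ 2.43.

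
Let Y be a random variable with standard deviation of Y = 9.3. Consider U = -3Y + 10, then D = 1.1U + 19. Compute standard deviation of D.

standard deviation of D = 30.69

standard deviation of U = |-3|·9.3 = 27.9.
standard deviation of D = |1.1|·27.9 = 30.69.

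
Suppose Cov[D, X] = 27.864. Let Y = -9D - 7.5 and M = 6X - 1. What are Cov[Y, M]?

Cov[Y, M] = -1504.656

Cov[Y, M] = a·c·Cov[D, X] = (-9)·6·27.864 = -1504.656. Additive constants drop out.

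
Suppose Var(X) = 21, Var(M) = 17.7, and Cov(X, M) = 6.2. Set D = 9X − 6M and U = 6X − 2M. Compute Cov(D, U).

Cov(D, U) = 1011.6

By bilinearity, Cov(D, U) = ac·Var(X) + bd·Var(M) + (ad+bc)·Cov(X, M), with a=9, b=-6, c=6, d=-2.
ac·Var(X) = 9·6·21 = 1134
bd·Var(M) = (-6)·(-2)·17.7 = 212.4
(ad+bc)·Cov(X, M) = (-54)·6.2 = -334.8
Cov(D, U) = 1134 + 212.4 + (-334.8) = 1011.6.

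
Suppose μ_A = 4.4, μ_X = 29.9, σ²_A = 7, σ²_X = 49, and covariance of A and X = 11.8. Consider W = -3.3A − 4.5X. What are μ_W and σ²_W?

μ_W = -149.07, σ²_W = 1418.94

μ_W = (-3.3)·μ_A + (-4.5)·μ_X = (-3.3)·4.4 + (-4.5)·29.9 = -149.07.
σ²_W = a²·σ²_A + b²·σ²_X + 2ab·covariance of A and X with a = -3.3, b = -4.5.
= (-3.3)²·7 + (-4.5)²·49 + 2·(-3.3)·(-4.5)·11.8
= 76.23 + 992.25 + 350.46 = 1418.94.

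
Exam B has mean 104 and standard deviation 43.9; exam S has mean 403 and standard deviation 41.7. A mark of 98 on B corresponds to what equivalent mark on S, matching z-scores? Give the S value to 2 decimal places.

z = (98 − 104)/43.9 ≈ -0.1367.
S = 403 + z·41.7 = 403 + (98 − 104)·41.7/43.9 ≈ 397.30.

S = 397.30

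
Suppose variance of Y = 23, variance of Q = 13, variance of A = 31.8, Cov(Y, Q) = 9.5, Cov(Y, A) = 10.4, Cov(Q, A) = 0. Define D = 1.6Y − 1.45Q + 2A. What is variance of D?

variance of D = a²·variance of Y + b²·variance of Q + c²·variance of A + 2ab·Cov(Y, Q) + 2ac·Cov(Y, A) + 2bc·Cov(Q, A), with a = 1.6, b = -1.45, c = 2.
= 58.88 + 27.3325 + 127.2 + (-44.08) + 66.56 + 0
= 235.8925.

variance of D = 235.8925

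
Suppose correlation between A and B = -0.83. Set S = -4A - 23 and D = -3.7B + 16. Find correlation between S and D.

Linear rescalings preserve correlation up to sign; here the slopes -4 and -3.7 have the same sign, so correlation between S and D = correlation between A and B = -0.83.

correlation between S and D = -0.83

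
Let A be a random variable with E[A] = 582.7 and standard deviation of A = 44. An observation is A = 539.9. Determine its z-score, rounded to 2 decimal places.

z = (A − E[A]) / standard deviation of A = (539.9 − 582.7) / 44 ≈ -0.97.

z = -0.97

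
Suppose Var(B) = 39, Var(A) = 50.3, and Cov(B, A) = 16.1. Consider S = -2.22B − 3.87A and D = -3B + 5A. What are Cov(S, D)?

Cov(S, D) = -705.354

By bilinearity, Cov(S, D) = ac·Var(B) + bd·Var(A) + (ad+bc)·Cov(B, A), with a=-2.22, b=-3.87, c=-3, d=5.
ac·Var(B) = (-2.22)·(-3)·39 = 259.74
bd·Var(A) = (-3.87)·5·50.3 = -973.305
(ad+bc)·Cov(B, A) = (0.51)·16.1 = 8.211
Cov(S, D) = 259.74 + (-973.305) + 8.211 = -705.354.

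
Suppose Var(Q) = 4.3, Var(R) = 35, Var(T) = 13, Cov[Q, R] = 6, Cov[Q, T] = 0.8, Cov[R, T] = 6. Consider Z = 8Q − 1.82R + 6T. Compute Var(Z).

Var(Z) = a²·Var(Q) + b²·Var(R) + c²·Var(T) + 2ab·Cov[Q, R] + 2ac·Cov[Q, T] + 2bc·Cov[R, T], with a = 8, b = -1.82, c = 6.
= 275.2 + 115.934 + 468 + (-174.72) + 76.8 + (-131.04)
= 630.174.

Var(Z) = 630.174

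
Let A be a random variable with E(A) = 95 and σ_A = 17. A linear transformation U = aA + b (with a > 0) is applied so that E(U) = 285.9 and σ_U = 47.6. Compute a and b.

a = 2.8, b = 19.9

σ_U = a·σ_A (a > 0), so a = 47.6/17 = 2.8.
E(U) = a·E(A) + b, so b = 285.9 − 2.8·95 = 19.9.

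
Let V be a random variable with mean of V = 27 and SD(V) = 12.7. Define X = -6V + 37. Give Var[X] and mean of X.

X = -6V + 37 is linear with a = -6, b = 37.
Var[V] = 12.7² = 161.29.
Var[X] = a²·Var[V] = (-6)²·161.29 = 5806.44 (the additive constant 37 does not affect variance).
mean of X = a·mean of V + b = (-6)·27 + 37 = -125.

Var[X] = 5806.44, mean of X = -125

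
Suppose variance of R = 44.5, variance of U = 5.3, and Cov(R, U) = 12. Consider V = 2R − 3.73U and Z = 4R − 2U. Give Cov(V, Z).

Cov(V, Z) = 168.498

By bilinearity, Cov(V, Z) = ac·variance of R + bd·variance of U + (ad+bc)·Cov(R, U), with a=2, b=-3.73, c=4, d=-2.
ac·variance of R = 2·4·44.5 = 356
bd·variance of U = (-3.73)·(-2)·5.3 = 39.538
(ad+bc)·Cov(R, U) = (-18.92)·12 = -227.04
Cov(V, Z) = 356 + 39.538 + (-227.04) = 168.498.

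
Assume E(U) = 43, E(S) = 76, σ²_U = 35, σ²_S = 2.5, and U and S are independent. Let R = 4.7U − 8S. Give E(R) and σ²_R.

E(R) = -405.9, σ²_R = 933.15

E(R) = 4.7·E(U) + (-8)·E(S) = 4.7·43 + (-8)·76 = -405.9.
σ²_R = a²·σ²_U + b²·σ²_S + 2ab·Cov(U, S) with a = 4.7, b = -8.
Independence gives Cov(U, S) = 0.
= 4.7²·35 + (-8)²·2.5 + 2·4.7·(-8)·0
= 773.15 + 160 + 0 = 933.15.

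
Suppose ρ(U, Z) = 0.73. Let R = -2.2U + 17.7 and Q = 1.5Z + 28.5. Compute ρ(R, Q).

Linear rescalings preserve |correlation|; the slopes -2.2 and 1.5 have opposite signs, so the correlation flips sign: ρ(R, Q) = −ρ(U, Z) = -0.73.

ρ(R, Q) = -0.73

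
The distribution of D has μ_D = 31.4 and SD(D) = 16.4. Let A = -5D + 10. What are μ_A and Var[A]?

μ_A = -147, Var[A] = 6724

A = -5D + 10 is linear with a = -5, b = 10.
μ_A = a·μ_D + b = (-5)·31.4 + 10 = -147.
Var[D] = 16.4² = 268.96.
Var[A] = a²·Var[D] = (-5)²·268.96 = 6724 (the additive constant 10 does not affect variance).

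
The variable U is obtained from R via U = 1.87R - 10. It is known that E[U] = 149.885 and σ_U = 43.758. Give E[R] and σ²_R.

E[R] = 85.5, σ²_R = 547.56

From U = 1.87R - 10: E[U] = a·E[R] + b, so E[R] = (E[U] − b)/a = (149.885 − (-10))/1.87 = 85.5.
σ²_U = 43.758² = 1914.762564.
σ²_U = a²·σ²_R, so σ²_R = 1914.762564/1.87² = 547.56.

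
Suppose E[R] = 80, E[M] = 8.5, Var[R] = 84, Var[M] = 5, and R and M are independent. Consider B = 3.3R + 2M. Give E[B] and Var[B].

E[B] = 281, Var[B] = 934.76

E[B] = 3.3·E[R] + 2·E[M] = 3.3·80 + 2·8.5 = 281.
Var[B] = a²·Var[R] + b²·Var[M] + 2ab·covariance of R and M with a = 3.3, b = 2.
Independence gives covariance of R and M = 0.
= 3.3²·84 + 2²·5 + 2·3.3·2·0
= 914.76 + 20 + 0 = 934.76.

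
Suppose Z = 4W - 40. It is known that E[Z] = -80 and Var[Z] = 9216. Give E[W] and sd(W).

E[W] = -10, sd(W) = 24

From Z = 4W - 40: E[Z] = a·E[W] + b, so E[W] = (E[Z] − b)/a = (-80 − (-40))/4 = -10.
sd(Z) = √9216 = 96.
sd(Z) = |a|·sd(W), so sd(W) = 96/|4| = 24.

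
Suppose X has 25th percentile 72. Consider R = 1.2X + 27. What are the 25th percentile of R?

25th percentile of R = 113.4

Since a = 1.2 > 0 the transformation is increasing, so the 25th percentile of R = a·(P_{25} of X) + b = 1.2·72 + 27 = 113.4.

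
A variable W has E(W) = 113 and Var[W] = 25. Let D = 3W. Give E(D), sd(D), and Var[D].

D = 3W is linear with a = 3, b = 0.
E(D) = a·E(W) + b = 3·113 = 339.
sd(W) = √25 = 5.
sd(D) = |a|·sd(W) = |3|·5 = 15.
Var[D] = a²·Var[W] = 3²·25 = 225.

E(D) = 339, sd(D) = 15, Var[D] = 225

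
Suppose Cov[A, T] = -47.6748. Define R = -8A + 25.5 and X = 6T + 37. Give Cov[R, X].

Cov[R, X] = 2288.3904

Cov[R, X] = a·c·Cov[A, T] = (-8)·6·(-47.6748) = 2288.3904. Additive constants drop out.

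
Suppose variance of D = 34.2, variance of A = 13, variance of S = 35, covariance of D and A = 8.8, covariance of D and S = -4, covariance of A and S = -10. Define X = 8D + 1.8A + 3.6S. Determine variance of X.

variance of X = a²·variance of D + b²·variance of A + c²·variance of S + 2ab·covariance of D and A + 2ac·covariance of D and S + 2bc·covariance of A and S, with a = 8, b = 1.8, c = 3.6.
= 2188.8 + 42.12 + 453.6 + 253.44 + (-230.4) + (-129.6)
= 2577.96.

variance of X = 2577.96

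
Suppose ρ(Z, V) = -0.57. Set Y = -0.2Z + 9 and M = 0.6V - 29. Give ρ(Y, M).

Linear rescalings preserve |correlation|; the slopes -0.2 and 0.6 have opposite signs, so the correlation flips sign: ρ(Y, M) = −ρ(Z, V) = 0.57.

ρ(Y, M) = 0.57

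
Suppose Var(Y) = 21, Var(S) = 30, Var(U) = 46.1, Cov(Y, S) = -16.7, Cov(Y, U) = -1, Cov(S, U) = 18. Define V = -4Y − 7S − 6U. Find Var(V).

Var(V) = 3994.4

Var(V) = a²·Var(Y) + b²·Var(S) + c²·Var(U) + 2ab·Cov(Y, S) + 2ac·Cov(Y, U) + 2bc·Cov(S, U), with a = -4, b = -7, c = -6.
= 336 + 1470 + 1659.6 + (-935.2) + (-48) + 1512
= 3994.4.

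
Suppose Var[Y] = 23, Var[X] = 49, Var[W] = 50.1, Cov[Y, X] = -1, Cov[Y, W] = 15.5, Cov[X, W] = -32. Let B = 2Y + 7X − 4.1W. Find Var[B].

Var[B] = a²·Var[Y] + b²·Var[X] + c²·Var[W] + 2ab·Cov[Y, X] + 2ac·Cov[Y, W] + 2bc·Cov[X, W], with a = 2, b = 7, c = -4.1.
= 92 + 2401 + 842.181 + (-28) + (-254.2) + 1836.8
= 4889.781.

Var[B] = 4889.781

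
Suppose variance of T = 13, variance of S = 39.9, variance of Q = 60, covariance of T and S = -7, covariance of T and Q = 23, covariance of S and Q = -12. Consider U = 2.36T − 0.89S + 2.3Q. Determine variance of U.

variance of U = a²·variance of T + b²·variance of S + c²·variance of Q + 2ab·covariance of T and S + 2ac·covariance of T and Q + 2bc·covariance of S and Q, with a = 2.36, b = -0.89, c = 2.3.
= 72.4048 + 31.60479 + 317.4 + 29.4056 + 249.688 + 49.128
= 749.63119.

variance of U = 749.63119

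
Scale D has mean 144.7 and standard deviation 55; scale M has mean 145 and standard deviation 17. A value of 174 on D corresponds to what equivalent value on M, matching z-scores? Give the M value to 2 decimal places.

M = 154.06

z = (174 − 144.7)/55 ≈ 0.5327.
M = 145 + z·17 = 145 + (174 − 144.7)·17/55 ≈ 154.06.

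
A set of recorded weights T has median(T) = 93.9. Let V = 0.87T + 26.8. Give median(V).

A linear map preserves order up to sign, so median(V) = a·median(T) + b = 0.87·93.9 + 26.8 = 108.493.

median(V) = 108.493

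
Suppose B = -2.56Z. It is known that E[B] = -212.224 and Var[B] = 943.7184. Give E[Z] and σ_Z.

From B = -2.56Z: E[B] = a·E[Z] + b, so E[Z] = (E[B] − b)/a = (-212.224 − 0)/(-2.56) = 82.9.
σ_B = √943.7184 = 30.72.
σ_B = |a|·σ_Z, so σ_Z = 30.72/|-2.56| = 12.

E[Z] = 82.9, σ_Z = 12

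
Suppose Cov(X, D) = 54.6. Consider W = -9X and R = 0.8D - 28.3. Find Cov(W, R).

Cov(W, R) = -393.12

Cov(W, R) = a·c·Cov(X, D) = (-9)·0.8·54.6 = -393.12. Additive constants drop out.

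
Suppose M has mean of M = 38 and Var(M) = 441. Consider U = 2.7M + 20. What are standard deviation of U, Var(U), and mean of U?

standard deviation of U = 56.7, Var(U) = 3214.89, mean of U = 122.6

U = 2.7M + 20 is linear with a = 2.7, b = 20.
standard deviation of M = √441 = 21.
standard deviation of U = |a|·standard deviation of M = |2.7|·21 = 56.7.
Var(U) = a²·Var(M) = 2.7²·441 = 3214.89 (the additive constant 20 does not affect variance).
mean of U = a·mean of M + b = 2.7·38 + 20 = 122.6.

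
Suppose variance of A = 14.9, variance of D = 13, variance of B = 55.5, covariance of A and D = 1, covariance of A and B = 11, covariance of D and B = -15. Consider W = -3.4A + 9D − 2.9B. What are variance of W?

variance of W = a²·variance of A + b²·variance of D + c²·variance of B + 2ab·covariance of A and D + 2ac·covariance of A and B + 2bc·covariance of D and B, with a = -3.4, b = 9, c = -2.9.
= 172.244 + 1053 + 466.755 + (-61.2) + 216.92 + 783
= 2630.719.

variance of W = 2630.719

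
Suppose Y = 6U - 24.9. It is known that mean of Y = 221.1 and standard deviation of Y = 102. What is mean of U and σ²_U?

mean of U = 41, σ²_U = 289

From Y = 6U - 24.9: mean of Y = a·mean of U + b, so mean of U = (mean of Y − b)/a = (221.1 − (-24.9))/6 = 41.
σ²_Y = 102² = 10404.
σ²_Y = a²·σ²_U, so σ²_U = 10404/6² = 289.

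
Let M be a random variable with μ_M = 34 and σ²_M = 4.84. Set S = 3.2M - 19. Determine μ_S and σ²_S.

μ_S = 89.8, σ²_S = 49.5616

S = 3.2M - 19 is linear with a = 3.2, b = -19.
μ_S = a·μ_M + b = 3.2·34 + (-19) = 89.8.
σ²_S = a²·σ²_M = 3.2²·4.84 = 49.5616 (the additive constant -19 does not affect variance).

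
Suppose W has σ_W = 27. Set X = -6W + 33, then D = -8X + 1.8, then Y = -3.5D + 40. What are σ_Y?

σ_Y = 4536

σ_X = |-6|·27 = 162.
σ_D = |-8|·162 = 1296.
σ_Y = |-3.5|·1296 = 4536.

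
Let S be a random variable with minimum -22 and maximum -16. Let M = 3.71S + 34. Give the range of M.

Range(M) = 22.26

Range of S = -16 − (-22) = 6.
Range(M) = |a|·Range(S) = |3.71|·6 = 22.26.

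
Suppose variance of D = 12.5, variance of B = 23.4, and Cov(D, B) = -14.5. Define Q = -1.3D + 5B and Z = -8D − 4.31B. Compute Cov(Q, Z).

Cov(Q, Z) = 124.4865

By bilinearity, Cov(Q, Z) = ac·variance of D + bd·variance of B + (ad+bc)·Cov(D, B), with a=-1.3, b=5, c=-8, d=-4.31.
ac·variance of D = (-1.3)·(-8)·12.5 = 130
bd·variance of B = 5·(-4.31)·23.4 = -504.27
(ad+bc)·Cov(D, B) = (-34.397)·(-14.5) = 498.7565
Cov(Q, Z) = 130 + (-504.27) + 498.7565 = 124.4865.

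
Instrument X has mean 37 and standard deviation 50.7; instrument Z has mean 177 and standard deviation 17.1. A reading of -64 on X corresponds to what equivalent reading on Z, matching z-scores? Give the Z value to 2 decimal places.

z = (-64 − 37)/50.7 ≈ -1.9921.
Z = 177 + z·17.1 = 177 + (-64 − 37)·17.1/50.7 ≈ 142.93.

Z = 142.93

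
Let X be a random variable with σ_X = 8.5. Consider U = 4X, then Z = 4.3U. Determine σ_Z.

σ_U = |4|·8.5 = 34.
σ_Z = |4.3|·34 = 146.2.

σ_Z = 146.2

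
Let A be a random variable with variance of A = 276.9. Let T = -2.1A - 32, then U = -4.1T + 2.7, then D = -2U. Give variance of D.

variance of T = (-2.1)²·276.9 = 1221.129.
variance of U = (-4.1)²·1221.129 = 20527.17849.
variance of D = (-2)²·20527.17849 = 82108.71396.

variance of D = 82108.71396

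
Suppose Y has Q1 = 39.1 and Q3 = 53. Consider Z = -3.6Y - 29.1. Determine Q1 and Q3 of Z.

Q1(Z) = -219.9, Q3(Z) = -169.86

a = -3.6 < 0 reverses order: Q1(Z) comes from Q3(Y), Q3(Z) from Q1(Y).
Q1(Z) = (-3.6)·53 + (-29.1) = -219.9; Q3(Z) = (-3.6)·39.1 + (-29.1) = -169.86.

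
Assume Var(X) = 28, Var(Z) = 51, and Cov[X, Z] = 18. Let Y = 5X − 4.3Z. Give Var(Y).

Var(Y) = 868.99

Var(Y) = a²·Var(X) + b²·Var(Z) + 2ab·Cov[X, Z] with a = 5, b = -4.3.
= 5²·28 + (-4.3)²·51 + 2·5·(-4.3)·18
= 700 + 942.99 + (-774) = 868.99.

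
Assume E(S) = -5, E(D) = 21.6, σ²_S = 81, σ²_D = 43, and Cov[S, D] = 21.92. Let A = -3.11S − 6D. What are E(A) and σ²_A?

E(A) = (-3.11)·E(S) + (-6)·E(D) = (-3.11)·(-5) + (-6)·21.6 = -114.05.
σ²_A = a²·σ²_S + b²·σ²_D + 2ab·Cov[S, D] with a = -3.11, b = -6.
= (-3.11)²·81 + (-6)²·43 + 2·(-3.11)·(-6)·21.92
= 783.4401 + 1548 + 818.0544 = 3149.4945.

E(A) = -114.05, σ²_A = 3149.4945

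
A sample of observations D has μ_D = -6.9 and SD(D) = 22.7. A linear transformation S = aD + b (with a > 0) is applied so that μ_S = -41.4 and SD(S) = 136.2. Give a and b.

a = 6, b = 0

SD(S) = a·SD(D) (a > 0), so a = 136.2/22.7 = 6.
μ_S = a·μ_D + b, so b = -41.4 − 6·(-6.9) = 0.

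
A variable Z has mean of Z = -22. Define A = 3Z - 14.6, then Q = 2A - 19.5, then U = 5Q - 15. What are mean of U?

mean of A = 3·(-22) + (-14.6) = -80.6.
mean of Q = 2·(-80.6) + (-19.5) = -180.7.
mean of U = 5·(-180.7) + (-15) = -918.5.

mean of U = -918.5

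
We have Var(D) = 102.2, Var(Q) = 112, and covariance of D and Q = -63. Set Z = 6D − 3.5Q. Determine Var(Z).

Var(Z) = a²·Var(D) + b²·Var(Q) + 2ab·covariance of D and Q with a = 6, b = -3.5.
= 6²·102.2 + (-3.5)²·112 + 2·6·(-3.5)·(-63)
= 3679.2 + 1372 + 2646 = 7697.2.

Var(Z) = 7697.2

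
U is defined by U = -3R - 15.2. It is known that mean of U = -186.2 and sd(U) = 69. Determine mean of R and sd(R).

mean of R = 57, sd(R) = 23

From U = -3R - 15.2: mean of U = a·mean of R + b, so mean of R = (mean of U − b)/a = (-186.2 − (-15.2))/(-3) = 57.
sd(U) = |a|·sd(R), so sd(R) = 69/|-3| = 23.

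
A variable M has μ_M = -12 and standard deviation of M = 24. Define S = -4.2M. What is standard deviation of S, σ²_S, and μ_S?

standard deviation of S = 100.8, σ²_S = 10160.64, μ_S = 50.4

S = -4.2M is linear with a = -4.2, b = 0.
standard deviation of S = |a|·standard deviation of M = |-4.2|·24 = 100.8.
σ²_M = 24² = 576.
σ²_S = a²·σ²_M = (-4.2)²·576 = 10160.64.
μ_S = a·μ_M + b = (-4.2)·(-12) = 50.4.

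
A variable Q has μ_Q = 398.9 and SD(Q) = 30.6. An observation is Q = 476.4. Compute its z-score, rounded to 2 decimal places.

z = (Q − μ_Q) / SD(Q) = (476.4 − 398.9) / 30.6 ≈ 2.53.

z = 2.53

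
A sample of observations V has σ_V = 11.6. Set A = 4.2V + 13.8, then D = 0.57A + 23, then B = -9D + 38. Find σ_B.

σ_A = |4.2|·11.6 = 48.72.
σ_D = |0.57|·48.72 = 27.7704.
σ_B = |-9|·27.7704 = 249.9336.

σ_B = 249.9336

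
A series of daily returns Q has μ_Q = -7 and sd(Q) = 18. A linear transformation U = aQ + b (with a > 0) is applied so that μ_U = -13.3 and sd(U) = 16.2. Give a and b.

sd(U) = a·sd(Q) (a > 0), so a = 16.2/18 = 0.9.
μ_U = a·μ_Q + b, so b = -13.3 − 0.9·(-7) = -7.

a = 0.9, b = -7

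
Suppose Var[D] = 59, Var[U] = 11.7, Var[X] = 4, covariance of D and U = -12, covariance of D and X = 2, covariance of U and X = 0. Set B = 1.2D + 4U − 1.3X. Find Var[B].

Var[B] = a²·Var[D] + b²·Var[U] + c²·Var[X] + 2ab·covariance of D and U + 2ac·covariance of D and X + 2bc·covariance of U and X, with a = 1.2, b = 4, c = -1.3.
= 84.96 + 187.2 + 6.76 + (-115.2) + (-6.24) + 0
= 157.48.

Var[B] = 157.48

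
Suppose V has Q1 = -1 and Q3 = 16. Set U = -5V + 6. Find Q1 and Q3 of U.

Q1(U) = -74, Q3(U) = 11

a = -5 < 0 reverses order: Q1(U) comes from Q3(V), Q3(U) from Q1(V).
Q1(U) = (-5)·16 + 6 = -74; Q3(U) = (-5)·(-1) + 6 = 11.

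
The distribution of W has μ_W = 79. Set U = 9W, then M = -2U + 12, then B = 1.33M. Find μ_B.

μ_B = -1875.3

μ_U = 9·79 = 711.
μ_M = (-2)·711 + 12 = -1410.
μ_B = 1.33·(-1410) = -1875.3.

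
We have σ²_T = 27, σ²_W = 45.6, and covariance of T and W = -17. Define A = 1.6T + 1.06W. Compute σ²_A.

σ²_A = 62.69216

σ²_A = a²·σ²_T + b²·σ²_W + 2ab·covariance of T and W with a = 1.6, b = 1.06.
= 1.6²·27 + 1.06²·45.6 + 2·1.6·1.06·(-17)
= 69.12 + 51.23616 + (-57.664) = 62.69216.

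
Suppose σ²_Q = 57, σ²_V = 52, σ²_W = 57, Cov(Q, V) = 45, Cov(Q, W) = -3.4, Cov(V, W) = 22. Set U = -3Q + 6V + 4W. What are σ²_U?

σ²_U = 2814.6

σ²_U = a²·σ²_Q + b²·σ²_V + c²·σ²_W + 2ab·Cov(Q, V) + 2ac·Cov(Q, W) + 2bc·Cov(V, W), with a = -3, b = 6, c = 4.
= 513 + 1872 + 912 + (-1620) + 81.6 + 1056
= 2814.6.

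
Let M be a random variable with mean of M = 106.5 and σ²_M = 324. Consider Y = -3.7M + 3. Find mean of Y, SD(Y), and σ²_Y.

mean of Y = -391.05, SD(Y) = 66.6, σ²_Y = 4435.56

Y = -3.7M + 3 is linear with a = -3.7, b = 3.
mean of Y = a·mean of M + b = (-3.7)·106.5 + 3 = -391.05.
SD(M) = √324 = 18.
SD(Y) = |a|·SD(M) = |-3.7|·18 = 66.6.
σ²_Y = a²·σ²_M = (-3.7)²·324 = 4435.56 (the additive constant 3 does not affect variance).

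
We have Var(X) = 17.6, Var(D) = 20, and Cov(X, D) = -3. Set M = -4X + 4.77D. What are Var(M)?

Var(M) = 851.138

Var(M) = a²·Var(X) + b²·Var(D) + 2ab·Cov(X, D) with a = -4, b = 4.77.
= (-4)²·17.6 + 4.77²·20 + 2·(-4)·4.77·(-3)
= 281.6 + 455.058 + 114.48 = 851.138.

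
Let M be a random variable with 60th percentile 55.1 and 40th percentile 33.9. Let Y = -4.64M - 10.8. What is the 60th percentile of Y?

Since a = -4.64 < 0 the transformation is decreasing, reversing order: the 60th percentile of Y corresponds to the 40th percentile of M.
So P_{60}(Y) = a·P_{40}(M) + b = (-4.64)·33.9 + (-10.8) = -168.096.

60th percentile of Y = -168.096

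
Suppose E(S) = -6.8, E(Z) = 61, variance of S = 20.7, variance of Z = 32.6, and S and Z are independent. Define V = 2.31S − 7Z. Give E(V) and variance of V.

E(V) = 2.31·E(S) + (-7)·E(Z) = 2.31·(-6.8) + (-7)·61 = -442.708.
variance of V = a²·variance of S + b²·variance of Z + 2ab·Cov[S, Z] with a = 2.31, b = -7.
Independence gives Cov[S, Z] = 0.
= 2.31²·20.7 + (-7)²·32.6 + 2·2.31·(-7)·0
= 110.45727 + 1597.4 + 0 = 1707.85727.

E(V) = -442.708, variance of V = 1707.85727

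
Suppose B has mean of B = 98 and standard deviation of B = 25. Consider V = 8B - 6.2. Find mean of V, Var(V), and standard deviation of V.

V = 8B - 6.2 is linear with a = 8, b = -6.2.
mean of V = a·mean of B + b = 8·98 + (-6.2) = 777.8.
Var(B) = 25² = 625.
Var(V) = a²·Var(B) = 8²·625 = 40000 (the additive constant -6.2 does not affect variance).
standard deviation of V = |a|·standard deviation of B = |8|·25 = 200.

mean of V = 777.8, Var(V) = 40000, standard deviation of V = 200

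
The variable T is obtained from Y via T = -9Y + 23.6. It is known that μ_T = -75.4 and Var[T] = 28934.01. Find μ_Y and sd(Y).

From T = -9Y + 23.6: μ_T = a·μ_Y + b, so μ_Y = (μ_T − b)/a = (-75.4 − 23.6)/(-9) = 11.
sd(T) = √28934.01 = 170.1.
sd(T) = |a|·sd(Y), so sd(Y) = 170.1/|-9| = 18.9.

μ_Y = 11, sd(Y) = 18.9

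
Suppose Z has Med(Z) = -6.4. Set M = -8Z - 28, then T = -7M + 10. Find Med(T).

Med(M) = (-8)·(-6.4) + (-28) = 23.2.
Med(T) = (-7)·23.2 + 10 = -152.4.

Med(T) = -152.4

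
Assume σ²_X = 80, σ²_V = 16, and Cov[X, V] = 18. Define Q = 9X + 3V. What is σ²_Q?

σ²_Q = 7596

σ²_Q = a²·σ²_X + b²·σ²_V + 2ab·Cov[X, V] with a = 9, b = 3.
= 9²·80 + 3²·16 + 2·9·3·18
= 6480 + 144 + 972 = 7596.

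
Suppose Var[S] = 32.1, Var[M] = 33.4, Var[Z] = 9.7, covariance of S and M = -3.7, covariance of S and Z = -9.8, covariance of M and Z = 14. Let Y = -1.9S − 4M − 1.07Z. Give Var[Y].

Var[Y] = 685.13973

Var[Y] = a²·Var[S] + b²·Var[M] + c²·Var[Z] + 2ab·covariance of S and M + 2ac·covariance of S and Z + 2bc·covariance of M and Z, with a = -1.9, b = -4, c = -1.07.
= 115.881 + 534.4 + 11.10553 + (-56.24) + (-39.8468) + 119.84
= 685.13973.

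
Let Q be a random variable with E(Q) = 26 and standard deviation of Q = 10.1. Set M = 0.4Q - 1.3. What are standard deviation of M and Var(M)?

M = 0.4Q - 1.3 is linear with a = 0.4, b = -1.3.
standard deviation of M = |a|·standard deviation of Q = |0.4|·10.1 = 4.04.
Var(Q) = 10.1² = 102.01.
Var(M) = a²·Var(Q) = 0.4²·102.01 = 16.3216 (the additive constant -1.3 does not affect variance).

standard deviation of M = 4.04, Var(M) = 16.3216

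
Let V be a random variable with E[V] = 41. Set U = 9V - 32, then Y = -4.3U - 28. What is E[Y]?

E[Y] = -1477.1

E[U] = 9·41 + (-32) = 337.
E[Y] = (-4.3)·337 + (-28) = -1477.1.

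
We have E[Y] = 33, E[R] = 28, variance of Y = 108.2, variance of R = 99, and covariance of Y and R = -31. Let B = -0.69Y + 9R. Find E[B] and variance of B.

E[B] = (-0.69)·E[Y] + 9·E[R] = (-0.69)·33 + 9·28 = 229.23.
variance of B = a²·variance of Y + b²·variance of R + 2ab·covariance of Y and R with a = -0.69, b = 9.
= (-0.69)²·108.2 + 9²·99 + 2·(-0.69)·9·(-31)
= 51.51402 + 8019 + 385.02 = 8455.53402.

E[B] = 229.23, variance of B = 8455.53402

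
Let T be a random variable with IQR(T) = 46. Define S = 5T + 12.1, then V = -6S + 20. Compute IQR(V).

IQR(V) = 1380

IQR(S) = |5|·46 = 230.
IQR(V) = |-6|·230 = 1380.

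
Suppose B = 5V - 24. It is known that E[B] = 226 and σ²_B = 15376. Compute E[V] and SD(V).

E[V] = 50, SD(V) = 24.8

From B = 5V - 24: E[B] = a·E[V] + b, so E[V] = (E[B] − b)/a = (226 − (-24))/5 = 50.
SD(B) = √15376 = 124.
SD(B) = |a|·SD(V), so SD(V) = 124/|5| = 24.8.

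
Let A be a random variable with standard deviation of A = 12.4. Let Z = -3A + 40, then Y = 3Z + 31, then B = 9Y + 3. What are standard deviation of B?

standard deviation of B = 1004.4

standard deviation of Z = |-3|·12.4 = 37.2.
standard deviation of Y = |3|·37.2 = 111.6.
standard deviation of B = |9|·111.6 = 1004.4.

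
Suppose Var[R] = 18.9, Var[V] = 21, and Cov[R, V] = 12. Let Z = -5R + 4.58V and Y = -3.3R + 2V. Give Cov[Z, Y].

Cov[Z, Y] = 202.842

By bilinearity, Cov[Z, Y] = ac·Var[R] + bd·Var[V] + (ad+bc)·Cov[R, V], with a=-5, b=4.58, c=-3.3, d=2.
ac·Var[R] = (-5)·(-3.3)·18.9 = 311.85
bd·Var[V] = 4.58·2·21 = 192.36
(ad+bc)·Cov[R, V] = (-25.114)·12 = -301.368
Cov[Z, Y] = 311.85 + 192.36 + (-301.368) = 202.842.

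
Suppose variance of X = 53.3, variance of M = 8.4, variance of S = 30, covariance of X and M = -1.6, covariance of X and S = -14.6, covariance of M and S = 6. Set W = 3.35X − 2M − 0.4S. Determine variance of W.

variance of W = a²·variance of X + b²·variance of M + c²·variance of S + 2ab·covariance of X and M + 2ac·covariance of X and S + 2bc·covariance of M and S, with a = 3.35, b = -2, c = -0.4.
= 598.15925 + 33.6 + 4.8 + 21.44 + 39.128 + 9.6
= 706.72725.

variance of W = 706.72725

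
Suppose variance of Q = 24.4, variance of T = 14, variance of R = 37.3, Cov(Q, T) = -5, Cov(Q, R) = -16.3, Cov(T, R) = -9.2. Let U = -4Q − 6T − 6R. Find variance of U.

variance of U = a²·variance of Q + b²·variance of T + c²·variance of R + 2ab·Cov(Q, T) + 2ac·Cov(Q, R) + 2bc·Cov(T, R), with a = -4, b = -6, c = -6.
= 390.4 + 504 + 1342.8 + (-240) + (-782.4) + (-662.4)
= 552.4.

variance of U = 552.4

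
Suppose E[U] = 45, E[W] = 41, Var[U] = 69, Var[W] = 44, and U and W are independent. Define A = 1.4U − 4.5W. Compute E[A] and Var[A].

E[A] = 1.4·E[U] + (-4.5)·E[W] = 1.4·45 + (-4.5)·41 = -121.5.
Var[A] = a²·Var[U] + b²·Var[W] + 2ab·Cov(U, W) with a = 1.4, b = -4.5.
Independence gives Cov(U, W) = 0.
= 1.4²·69 + (-4.5)²·44 + 2·1.4·(-4.5)·0
= 135.24 + 891 + 0 = 1026.24.

E[A] = -121.5, Var[A] = 1026.24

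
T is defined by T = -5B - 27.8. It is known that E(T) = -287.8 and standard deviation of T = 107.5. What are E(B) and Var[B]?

E(B) = 52, Var[B] = 462.25

From T = -5B - 27.8: E(T) = a·E(B) + b, so E(B) = (E(T) − b)/a = (-287.8 − (-27.8))/(-5) = 52.
Var[T] = 107.5² = 11556.25.
Var[T] = a²·Var[B], so Var[B] = 11556.25/(-5)² = 462.25.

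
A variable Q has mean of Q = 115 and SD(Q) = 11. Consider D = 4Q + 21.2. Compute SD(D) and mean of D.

D = 4Q + 21.2 is linear with a = 4, b = 21.2.
SD(D) = |a|·SD(Q) = |4|·11 = 44.
mean of D = a·mean of Q + b = 4·115 + 21.2 = 481.2.

SD(D) = 44, mean of D = 481.2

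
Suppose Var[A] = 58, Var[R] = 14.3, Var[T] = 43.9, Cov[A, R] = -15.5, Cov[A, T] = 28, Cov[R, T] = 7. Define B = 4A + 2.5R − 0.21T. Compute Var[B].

Var[B] = a²·Var[A] + b²·Var[R] + c²·Var[T] + 2ab·Cov[A, R] + 2ac·Cov[A, T] + 2bc·Cov[R, T], with a = 4, b = 2.5, c = -0.21.
= 928 + 89.375 + 1.93599 + (-310) + (-47.04) + (-7.35)
= 654.92099.

Var[B] = 654.92099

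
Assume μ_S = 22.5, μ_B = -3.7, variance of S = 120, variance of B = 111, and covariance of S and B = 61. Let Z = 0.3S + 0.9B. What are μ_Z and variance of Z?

μ_Z = 0.3·μ_S + 0.9·μ_B = 0.3·22.5 + 0.9·(-3.7) = 3.42.
variance of Z = a²·variance of S + b²·variance of B + 2ab·covariance of S and B with a = 0.3, b = 0.9.
= 0.3²·120 + 0.9²·111 + 2·0.3·0.9·61
= 10.8 + 89.91 + 32.94 = 133.65.

μ_Z = 3.42, variance of Z = 133.65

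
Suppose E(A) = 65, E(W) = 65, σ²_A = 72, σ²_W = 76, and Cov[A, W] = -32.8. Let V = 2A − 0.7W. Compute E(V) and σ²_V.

E(V) = 2·E(A) + (-0.7)·E(W) = 2·65 + (-0.7)·65 = 84.5.
σ²_V = a²·σ²_A + b²·σ²_W + 2ab·Cov[A, W] with a = 2, b = -0.7.
= 2²·72 + (-0.7)²·76 + 2·2·(-0.7)·(-32.8)
= 288 + 37.24 + 91.84 = 417.08.

E(V) = 84.5, σ²_V = 417.08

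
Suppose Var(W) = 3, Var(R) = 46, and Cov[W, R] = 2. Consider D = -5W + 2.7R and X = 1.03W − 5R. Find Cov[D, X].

By bilinearity, Cov[D, X] = ac·Var(W) + bd·Var(R) + (ad+bc)·Cov[W, R], with a=-5, b=2.7, c=1.03, d=-5.
ac·Var(W) = (-5)·1.03·3 = -15.45
bd·Var(R) = 2.7·(-5)·46 = -621
(ad+bc)·Cov[W, R] = (27.781)·2 = 55.562
Cov[D, X] = -15.45 + (-621) + 55.562 = -580.888.

Cov[D, X] = -580.888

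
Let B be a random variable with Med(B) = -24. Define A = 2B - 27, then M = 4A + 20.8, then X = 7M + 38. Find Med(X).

Med(X) = -1916.4

Med(A) = 2·(-24) + (-27) = -75.
Med(M) = 4·(-75) + 20.8 = -279.2.
Med(X) = 7·(-279.2) + 38 = -1916.4.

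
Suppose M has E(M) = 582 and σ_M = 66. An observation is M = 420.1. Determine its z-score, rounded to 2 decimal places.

z = -2.45

z = (M − E(M)) / σ_M = (420.1 − 582) / 66 ≈ -2.45.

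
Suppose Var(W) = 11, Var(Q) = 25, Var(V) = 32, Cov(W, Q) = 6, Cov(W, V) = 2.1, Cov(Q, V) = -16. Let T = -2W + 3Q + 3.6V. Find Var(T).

Var(T) = a²·Var(W) + b²·Var(Q) + c²·Var(V) + 2ab·Cov(W, Q) + 2ac·Cov(W, V) + 2bc·Cov(Q, V), with a = -2, b = 3, c = 3.6.
= 44 + 225 + 414.72 + (-72) + (-30.24) + (-345.6)
= 235.88.

Var(T) = 235.88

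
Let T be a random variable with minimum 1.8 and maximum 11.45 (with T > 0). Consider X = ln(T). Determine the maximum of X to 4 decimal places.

max(X) = 2.438

ln(T) is increasing on this domain, so max(X) comes from max(T) = 11.45: max(X) = ln(11.45) ≈ 2.438.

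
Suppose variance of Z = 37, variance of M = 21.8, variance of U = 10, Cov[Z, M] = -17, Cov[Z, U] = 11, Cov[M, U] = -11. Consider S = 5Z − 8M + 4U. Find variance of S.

variance of S = a²·variance of Z + b²·variance of M + c²·variance of U + 2ab·Cov[Z, M] + 2ac·Cov[Z, U] + 2bc·Cov[M, U], with a = 5, b = -8, c = 4.
= 925 + 1395.2 + 160 + 1360 + 440 + 704
= 4984.2.

variance of S = 4984.2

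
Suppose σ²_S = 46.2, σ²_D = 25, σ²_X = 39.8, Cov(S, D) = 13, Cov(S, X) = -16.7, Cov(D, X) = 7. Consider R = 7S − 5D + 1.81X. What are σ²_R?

σ²_R = 1559.31078

σ²_R = a²·σ²_S + b²·σ²_D + c²·σ²_X + 2ab·Cov(S, D) + 2ac·Cov(S, X) + 2bc·Cov(D, X), with a = 7, b = -5, c = 1.81.
= 2263.8 + 625 + 130.38878 + (-910) + (-423.178) + (-126.7)
= 1559.31078.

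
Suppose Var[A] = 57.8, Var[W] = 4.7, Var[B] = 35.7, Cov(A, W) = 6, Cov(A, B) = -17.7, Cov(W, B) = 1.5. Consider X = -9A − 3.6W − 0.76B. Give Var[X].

Var[X] = 4918.20432

Var[X] = a²·Var[A] + b²·Var[W] + c²·Var[B] + 2ab·Cov(A, W) + 2ac·Cov(A, B) + 2bc·Cov(W, B), with a = -9, b = -3.6, c = -0.76.
= 4681.8 + 60.912 + 20.62032 + 388.8 + (-242.136) + 8.208
= 4918.20432.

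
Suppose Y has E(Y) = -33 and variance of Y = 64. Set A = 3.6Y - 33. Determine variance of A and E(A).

variance of A = 829.44, E(A) = -151.8

A = 3.6Y - 33 is linear with a = 3.6, b = -33.
variance of A = a²·variance of Y = 3.6²·64 = 829.44 (the additive constant -33 does not affect variance).
E(A) = a·E(Y) + b = 3.6·(-33) + (-33) = -151.8.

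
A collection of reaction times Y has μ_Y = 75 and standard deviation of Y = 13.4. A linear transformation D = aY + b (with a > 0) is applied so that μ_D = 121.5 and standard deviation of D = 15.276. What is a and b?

standard deviation of D = a·standard deviation of Y (a > 0), so a = 15.276/13.4 = 1.14.
μ_D = a·μ_Y + b, so b = 121.5 − 1.14·75 = 36.

a = 1.14, b = 36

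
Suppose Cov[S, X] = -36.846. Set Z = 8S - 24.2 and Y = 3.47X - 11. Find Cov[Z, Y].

Cov[Z, Y] = a·c·Cov[S, X] = 8·3.47·(-36.846) = -1022.84496. Additive constants drop out.

Cov[Z, Y] = -1022.84496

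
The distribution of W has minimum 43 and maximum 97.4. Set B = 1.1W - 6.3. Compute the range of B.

Range of W = 97.4 − 43 = 54.4.
Range(B) = |a|·Range(W) = |1.1|·54.4 = 59.84.

Range(B) = 59.84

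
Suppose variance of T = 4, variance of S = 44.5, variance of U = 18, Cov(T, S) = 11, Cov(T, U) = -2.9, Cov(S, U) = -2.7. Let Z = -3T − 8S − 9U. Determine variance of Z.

variance of Z = a²·variance of T + b²·variance of S + c²·variance of U + 2ab·Cov(T, S) + 2ac·Cov(T, U) + 2bc·Cov(S, U), with a = -3, b = -8, c = -9.
= 36 + 2848 + 1458 + 528 + (-156.6) + (-388.8)
= 4324.6.

variance of Z = 4324.6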